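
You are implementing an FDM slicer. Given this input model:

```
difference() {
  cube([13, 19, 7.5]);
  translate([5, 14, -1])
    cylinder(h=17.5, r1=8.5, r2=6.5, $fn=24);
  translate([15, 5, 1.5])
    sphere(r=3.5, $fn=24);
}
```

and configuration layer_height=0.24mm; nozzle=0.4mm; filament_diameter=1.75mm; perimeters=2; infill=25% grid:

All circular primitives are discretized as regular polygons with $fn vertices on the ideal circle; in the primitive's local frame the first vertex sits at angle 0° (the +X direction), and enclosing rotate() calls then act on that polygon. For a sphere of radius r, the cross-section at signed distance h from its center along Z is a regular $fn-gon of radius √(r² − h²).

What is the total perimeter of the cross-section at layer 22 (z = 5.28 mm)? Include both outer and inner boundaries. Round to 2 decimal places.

At z = 5.28 mm: the 13×19 cube contributes its full rectangle (perimeter 64.00 mm); the cone at (5, 14) contributes a regular 24-gon of circumradius 7.782 (interpolated between r1=8.5 and r2=6.5 at t=0.359) (perimeter = 2·24·7.782·sin(180°/24) = 48.76 mm); the sphere at (15, 5) does not reach this height (|z−center|=3.780 > r=3.5); After the difference (first − rest): starting from the 13×19 cube, the cone at (5, 14) partially overlaps it — only the 143.60 mm² overlap (of its 188.10 mm²) is removed, clipping the outline — boundary = 65.33 mm. Overall, the cross-section is a single solid region. Total boundary length (outer) = 65.33 mm.

65.33 mm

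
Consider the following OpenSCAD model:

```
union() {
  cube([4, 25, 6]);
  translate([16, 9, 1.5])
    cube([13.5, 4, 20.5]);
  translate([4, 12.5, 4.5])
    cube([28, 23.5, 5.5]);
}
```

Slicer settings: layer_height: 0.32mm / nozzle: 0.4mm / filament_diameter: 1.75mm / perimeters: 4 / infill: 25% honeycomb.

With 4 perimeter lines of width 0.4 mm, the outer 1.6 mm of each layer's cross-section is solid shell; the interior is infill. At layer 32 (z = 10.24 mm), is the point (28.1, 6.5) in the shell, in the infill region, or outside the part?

At z = 10.24 mm: the cube is absent (z outside [0, 6]); the 13.5×4 cube at (16, 9) contributes its full rectangle; the cube at (4, 12.5) is absent (z outside [4.5, 10]); Merging all regions: only the 13.5×4 cube at (16, 9) is present, so the union is just that shape — 1 connected region. Overall, the cross-section is a single solid region. The nearest boundary edge runs (16.00, 9.00)→(29.50, 9.00); distance from the point to it = 2.50 mm. The point is not inside any of the regions above, so it lies outside the cross-section (2.50 mm from the nearest boundary).

outside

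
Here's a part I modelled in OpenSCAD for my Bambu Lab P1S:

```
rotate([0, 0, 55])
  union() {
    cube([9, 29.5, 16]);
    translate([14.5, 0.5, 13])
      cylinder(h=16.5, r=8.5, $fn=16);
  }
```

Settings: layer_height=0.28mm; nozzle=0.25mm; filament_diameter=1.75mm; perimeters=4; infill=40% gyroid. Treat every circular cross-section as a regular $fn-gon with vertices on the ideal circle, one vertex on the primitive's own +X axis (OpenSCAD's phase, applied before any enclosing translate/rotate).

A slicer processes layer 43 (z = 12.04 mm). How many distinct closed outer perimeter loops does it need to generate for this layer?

1

At z = 12.04 mm: the cube (footprint 9×29.5) is included at this height; the cylinder at (14.5, 0.5) does not reach this height (z outside [13, 29.5]); Taking the union: only the 9×29.5 cube is present, so the union is just that shape — 1 connected region; (rotated 55° about Z; rotation is an isometry so areas/perimeters/island counts are preserved). The result has 1 disconnected region.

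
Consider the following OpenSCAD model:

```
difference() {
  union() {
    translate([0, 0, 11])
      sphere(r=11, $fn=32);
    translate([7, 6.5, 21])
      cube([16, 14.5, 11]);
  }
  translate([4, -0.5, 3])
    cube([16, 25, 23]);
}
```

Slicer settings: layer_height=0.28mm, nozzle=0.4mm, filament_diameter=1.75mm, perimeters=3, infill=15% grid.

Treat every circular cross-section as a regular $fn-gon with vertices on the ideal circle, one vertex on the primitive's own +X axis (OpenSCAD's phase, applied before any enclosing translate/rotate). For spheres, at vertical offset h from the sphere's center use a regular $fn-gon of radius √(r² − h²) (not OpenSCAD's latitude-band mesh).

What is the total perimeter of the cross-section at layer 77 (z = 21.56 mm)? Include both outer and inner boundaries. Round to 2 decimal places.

54.32 mm

At z = 21.56 mm: the r=11 sphere slices to a regular 32-gon of circumradius 3.080 (√(r²−h²) with h=10.56 from center) (perimeter = 2·32·3.080·sin(180°/32) = 19.32 mm); the cube at (7, 6.5) is present — its section is the full 16×14.5 rectangle (perimeter 61.00 mm); Merging all regions: the 2 present regions are separate (no shared area or edge), so areas and boundary lengths simply add and each stays a separate island — boundary = 80.32 mm; the cube at (4, -0.5) is present — its section is the full 16×25 rectangle (perimeter 82.00 mm); Taking the first minus the rest: starting from that combined region, the 16×25 cube at (4, -0.5) partially overlaps it — only the 188.50 mm² overlap (of its 400.00 mm²) is removed, clipping the outline — boundary = 54.32 mm. Overall, the cross-section has 2 separate islands. Total boundary length (outer) = 54.32 mm.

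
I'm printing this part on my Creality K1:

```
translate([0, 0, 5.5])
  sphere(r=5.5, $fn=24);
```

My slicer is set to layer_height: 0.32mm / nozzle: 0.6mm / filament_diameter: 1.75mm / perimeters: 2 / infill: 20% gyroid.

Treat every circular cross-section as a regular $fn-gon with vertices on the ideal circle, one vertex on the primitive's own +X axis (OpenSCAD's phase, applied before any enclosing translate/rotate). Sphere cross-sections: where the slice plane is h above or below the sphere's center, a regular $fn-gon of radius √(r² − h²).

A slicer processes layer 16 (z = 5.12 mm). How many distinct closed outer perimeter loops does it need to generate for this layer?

1

At z = 5.12 mm: the r=5.5 sphere contributes a regular 24-gon of circumradius √(5.5²−0.38²) = 5.487. The result has 1 disconnected region.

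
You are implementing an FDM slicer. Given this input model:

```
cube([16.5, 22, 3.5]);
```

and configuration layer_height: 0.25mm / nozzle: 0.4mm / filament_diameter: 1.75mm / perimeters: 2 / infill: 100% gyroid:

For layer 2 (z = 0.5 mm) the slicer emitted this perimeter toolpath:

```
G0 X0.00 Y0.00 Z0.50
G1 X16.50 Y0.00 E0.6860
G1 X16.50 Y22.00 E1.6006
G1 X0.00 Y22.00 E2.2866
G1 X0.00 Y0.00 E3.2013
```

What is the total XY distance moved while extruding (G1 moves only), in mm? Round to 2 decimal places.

Sum the Euclidean lengths of each G1 segment: total = 77.00 mm.

77.00 mm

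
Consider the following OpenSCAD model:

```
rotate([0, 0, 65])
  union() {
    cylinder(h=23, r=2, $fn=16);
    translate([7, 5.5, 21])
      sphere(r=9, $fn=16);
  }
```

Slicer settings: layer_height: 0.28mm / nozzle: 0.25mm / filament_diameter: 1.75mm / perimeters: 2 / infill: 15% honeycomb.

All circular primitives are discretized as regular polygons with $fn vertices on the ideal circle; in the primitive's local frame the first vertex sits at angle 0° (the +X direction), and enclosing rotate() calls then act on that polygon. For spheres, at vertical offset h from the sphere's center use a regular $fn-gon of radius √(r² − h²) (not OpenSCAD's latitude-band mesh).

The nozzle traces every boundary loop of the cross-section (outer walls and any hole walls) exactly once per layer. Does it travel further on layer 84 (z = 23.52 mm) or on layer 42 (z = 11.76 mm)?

layer 84 (z = 23.52 mm)

Layer 84 (z = 23.52): the cylinder is absent (z outside [0, 23]); the r=9 sphere at (7, 5.5) slices to a regular 16-gon of circumradius 8.640 (√(r²−h²) with h=2.52 from center) (perimeter = 2·16·8.640·sin(180°/16) = 53.94 mm); Merging all regions: only the r=9 sphere at (7, 5.5) is present, so the union is just that shape — boundary = 53.94 mm; (rotated 65° about Z; rotation is an isometry so areas/perimeters/island counts are preserved). So its perimeter = 53.94 mm. Layer 42 (z = 11.76): the r=2 cylinder contributes a regular 16-gon of circumradius 2 (perimeter = 2·16·2.000·sin(180°/16) = 12.49 mm); the sphere at (7, 5.5) is absent (|z−center|=9.240 > r=9); Combining (union): only the r=2 cylinder is present, so the union is just that shape — boundary = 12.49 mm; (rotated 65° about Z; rotation is an isometry so areas/perimeters/island counts are preserved). So its perimeter = 12.49 mm. Layer 84 is larger (53.94 vs 12.49 mm).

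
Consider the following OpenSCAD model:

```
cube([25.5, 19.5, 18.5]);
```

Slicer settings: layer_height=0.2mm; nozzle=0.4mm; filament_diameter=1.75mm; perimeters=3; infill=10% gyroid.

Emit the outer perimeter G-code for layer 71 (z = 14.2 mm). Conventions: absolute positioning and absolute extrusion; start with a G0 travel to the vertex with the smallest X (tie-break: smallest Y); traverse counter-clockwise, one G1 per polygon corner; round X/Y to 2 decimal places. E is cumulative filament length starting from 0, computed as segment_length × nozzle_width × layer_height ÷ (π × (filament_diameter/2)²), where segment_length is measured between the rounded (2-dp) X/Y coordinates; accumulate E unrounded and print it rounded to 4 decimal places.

At z = 14.2 mm: the 25.5×19.5 cube contributes its full rectangle. The outline is a single polygon with 4 vertices. Extrusion per mm of travel: 0.4 × 0.2 / (π × 0.875²) = 0.033260. Accumulating E over each segment gives final E = 2.9934.

G0 X0.00 Y0.00 Z14.20
G1 X25.50 Y0.00 E0.8481
G1 X25.50 Y19.50 E1.4967
G1 X0.00 Y19.50 E2.3448
G1 X0.00 Y0.00 E2.9934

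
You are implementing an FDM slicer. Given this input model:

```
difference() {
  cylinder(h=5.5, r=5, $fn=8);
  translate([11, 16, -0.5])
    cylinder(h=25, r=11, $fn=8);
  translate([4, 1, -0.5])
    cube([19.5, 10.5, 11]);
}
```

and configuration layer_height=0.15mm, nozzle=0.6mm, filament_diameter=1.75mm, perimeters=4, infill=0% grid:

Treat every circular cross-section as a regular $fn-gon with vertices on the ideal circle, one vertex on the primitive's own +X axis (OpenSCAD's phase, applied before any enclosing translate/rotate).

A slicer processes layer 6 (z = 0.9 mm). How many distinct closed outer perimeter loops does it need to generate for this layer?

At z = 0.9 mm: the r=5 cylinder contributes a regular 8-gon of circumradius 5; the r=11 cylinder at (11, 16) gives a regular 8-gon of circumradius 11 (constant along its height); the 19.5×10.5 cube at (4, 1) contributes its full rectangle; Taking the first minus the rest: starting from the r=5 cylinder, the r=11 cylinder at (11, 16) misses the remaining region (no effect); the 19.5×10.5 cube at (4, 1) partially overlaps it — only the 0.41 mm² overlap (of its 204.75 mm²) is removed, clipping the outline — 1 connected region. The result has 1 disconnected region.

1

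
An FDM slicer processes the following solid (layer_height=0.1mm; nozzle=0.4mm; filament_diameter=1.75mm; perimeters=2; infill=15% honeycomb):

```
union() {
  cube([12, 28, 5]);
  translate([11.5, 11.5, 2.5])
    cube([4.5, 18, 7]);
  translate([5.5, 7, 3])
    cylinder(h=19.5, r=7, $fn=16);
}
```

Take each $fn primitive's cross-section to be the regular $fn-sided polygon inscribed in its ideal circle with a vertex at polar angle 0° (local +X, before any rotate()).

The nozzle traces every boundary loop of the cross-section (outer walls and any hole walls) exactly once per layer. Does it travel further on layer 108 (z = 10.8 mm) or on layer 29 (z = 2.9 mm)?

Layer 108 (z = 10.8): the cube does not reach this height (z outside [0, 5]); the cube at (11.5, 11.5) is not intersected at this z (z outside [2.5, 9.5]); the r=7 cylinder at (5.5, 7) gives a regular 16-gon of circumradius 7 (constant along its height) (perimeter = 2·16·7.000·sin(180°/16) = 43.70 mm); Taking the union: only the r=7 cylinder at (5.5, 7) is present, so the union is just that shape — boundary = 43.70 mm. So its perimeter = 43.70 mm. Layer 29 (z = 2.9): the cube is present — its section is the full 12×28 rectangle (perimeter 80.00 mm); the cube at (11.5, 11.5) is present — its section is the full 4.5×18 rectangle (perimeter 45.00 mm); the cylinder at (5.5, 7) does not reach this height (z outside [3, 22.5]); Taking the union: the regions partially overlap (shared area 8.25 mm²), so the edge portions inside another operand are dropped and the merged outline is re-measured after clipping — boundary = 91.00 mm. So its perimeter = 91.00 mm. Layer 29 is larger (91.00 vs 43.70 mm).

layer 29 (z = 2.9 mm)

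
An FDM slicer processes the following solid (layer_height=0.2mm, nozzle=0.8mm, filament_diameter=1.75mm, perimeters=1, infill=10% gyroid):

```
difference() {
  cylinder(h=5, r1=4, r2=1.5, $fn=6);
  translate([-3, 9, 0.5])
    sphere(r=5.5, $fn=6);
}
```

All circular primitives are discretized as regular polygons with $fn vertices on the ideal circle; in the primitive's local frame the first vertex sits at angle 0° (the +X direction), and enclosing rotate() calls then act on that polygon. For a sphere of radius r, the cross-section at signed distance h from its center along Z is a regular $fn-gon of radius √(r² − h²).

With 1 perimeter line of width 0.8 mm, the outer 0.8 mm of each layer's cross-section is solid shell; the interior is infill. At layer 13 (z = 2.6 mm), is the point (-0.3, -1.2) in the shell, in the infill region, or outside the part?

infill

At z = 2.6 mm: the cone contributes a regular 6-gon of circumradius 2.700 (interpolated between r1=4 and r2=1.5 at t=0.520); the r=5.5 sphere at (-3, 9) contributes a regular 6-gon of circumradius √(5.5²−2.1²) = 5.083; Taking the first minus the rest: starting from the cone, the r=5.5 sphere at (-3, 9) misses the remaining region (no effect) — 1 connected region. Overall, the cross-section is a single solid region. The nearest boundary edge runs (1.35, -2.34)→(-1.35, -2.34); distance from the point to it = 1.14 mm. The point is inside the cross-section and 1.14 mm from the nearest boundary — more than the 0.8 mm shell width (1 × 0.8), so it's in the infill interior.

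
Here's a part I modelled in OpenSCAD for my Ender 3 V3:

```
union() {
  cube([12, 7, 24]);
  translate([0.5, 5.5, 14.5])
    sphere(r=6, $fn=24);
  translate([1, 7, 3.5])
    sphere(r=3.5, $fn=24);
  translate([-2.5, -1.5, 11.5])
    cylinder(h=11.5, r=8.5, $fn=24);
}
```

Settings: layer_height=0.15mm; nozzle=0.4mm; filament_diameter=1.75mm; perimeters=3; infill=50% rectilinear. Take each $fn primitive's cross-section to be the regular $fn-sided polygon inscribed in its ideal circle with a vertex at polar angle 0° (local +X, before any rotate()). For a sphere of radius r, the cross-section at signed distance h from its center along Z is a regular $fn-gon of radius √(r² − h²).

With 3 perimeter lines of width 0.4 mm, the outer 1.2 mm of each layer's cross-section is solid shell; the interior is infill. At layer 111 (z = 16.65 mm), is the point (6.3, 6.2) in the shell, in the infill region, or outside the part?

At z = 16.65 mm: the cube (footprint 12×7) is included at this height; the r=6 sphere at (0.5, 5.5) slices to a regular 24-gon of circumradius 5.602 (√(r²−h²) with h=2.15 from center); the sphere at (1, 7) is not intersected at this z (|z−center|=13.150 > r=3.5); the cylinder at (-2.5, -1.5): section is a regular 24-gon, circumradius r=8.5; Combining (union): the regions partially overlap (shared area 90.84 mm²), so overlapping operands fuse into one piece — 1 connected region. Overall, the cross-section is a single solid region. The nearest boundary edge runs (5.89, 7.00)→(12.00, 7.00); distance from the point to it = 0.80 mm. The point is inside the cross-section, 0.80 mm from the nearest boundary — within the 1.2 mm shell band (3 × 0.4).

shell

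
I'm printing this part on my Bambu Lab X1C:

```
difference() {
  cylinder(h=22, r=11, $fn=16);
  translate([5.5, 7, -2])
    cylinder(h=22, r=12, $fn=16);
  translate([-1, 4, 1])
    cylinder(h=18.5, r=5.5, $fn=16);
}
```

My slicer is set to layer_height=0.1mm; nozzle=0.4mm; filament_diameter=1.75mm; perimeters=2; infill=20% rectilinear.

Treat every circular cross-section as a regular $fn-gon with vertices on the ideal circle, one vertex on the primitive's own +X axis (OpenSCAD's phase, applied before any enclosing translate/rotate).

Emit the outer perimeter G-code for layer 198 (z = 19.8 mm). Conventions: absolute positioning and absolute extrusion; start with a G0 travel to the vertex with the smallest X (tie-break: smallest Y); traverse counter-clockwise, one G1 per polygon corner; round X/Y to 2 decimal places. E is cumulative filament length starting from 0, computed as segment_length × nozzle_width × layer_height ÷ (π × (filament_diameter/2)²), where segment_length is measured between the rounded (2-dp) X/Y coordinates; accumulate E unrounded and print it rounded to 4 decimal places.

At z = 19.8 mm: the cylinder: section is a regular 16-gon, circumradius r=11; the cylinder at (5.5, 7): section is a regular 16-gon, circumradius r=12; the cylinder at (-1, 4) is absent (z outside [1, 19.5]); After the difference (first − rest): starting from the r=11 cylinder, the r=12 cylinder at (5.5, 7) partially overlaps it — only the 207.49 mm² overlap (of its 440.85 mm²) is removed, clipping the outline — 1 connected region. The outline is a single polygon with 18 vertices. Extrusion per mm of travel: 0.4 × 0.1 / (π × 0.875²) = 0.016630. Accumulating E over each segment gives final E = 1.1022.

G0 X-11.00 Y0.00 Z19.80
G1 X-10.16 Y-4.21 E0.0714
G1 X-7.78 Y-7.78 E0.1427
G1 X-4.21 Y-10.16 E0.2141
G1 X0.00 Y-11.00 E0.2855
G1 X4.21 Y-10.16 E0.3569
G1 X7.78 Y-7.78 E0.4282
G1 X10.16 Y-4.21 E0.4996
G1 X10.20 Y-4.01 E0.5030
G1 X10.09 Y-4.09 E0.5052
G1 X5.50 Y-5.00 E0.5831
G1 X0.91 Y-4.09 E0.6609
G1 X-2.99 Y-1.49 E0.7388
G1 X-5.59 Y2.41 E0.8168
G1 X-6.50 Y7.00 E0.8946
G1 X-6.13 Y8.88 E0.9265
G1 X-7.78 Y7.78 E0.9594
G1 X-10.16 Y4.21 E1.0308
G1 X-11.00 Y0.00 E1.1022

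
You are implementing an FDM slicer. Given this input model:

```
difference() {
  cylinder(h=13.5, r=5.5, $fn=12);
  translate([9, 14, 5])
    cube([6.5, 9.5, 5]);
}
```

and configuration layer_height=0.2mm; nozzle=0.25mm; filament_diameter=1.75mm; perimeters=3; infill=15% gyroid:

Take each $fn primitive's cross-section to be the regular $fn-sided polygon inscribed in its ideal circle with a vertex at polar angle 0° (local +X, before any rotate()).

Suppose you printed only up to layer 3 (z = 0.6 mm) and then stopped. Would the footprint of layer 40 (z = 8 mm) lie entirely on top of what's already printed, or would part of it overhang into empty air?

Compare the two slices. At z = 0.6: the r=5.5 cylinder contributes a regular 12-gon of circumradius 5.5 (area = (12/2)·5.500²·sin(360°/12) = 90.75 mm²); the cube at (9, 14) is absent (z outside [5, 10]); Taking the first minus the rest: none of the subtracted shapes is present at this height, so the r=5.5 cylinder is unchanged — area = 90.75 mm². At z = 8: the cylinder: section is a regular 12-gon, circumradius r=5.5 (area = (12/2)·5.500²·sin(360°/12) = 90.75 mm²); the cube at (9, 14) is present — its section is the full 6.5×9.5 rectangle (area 61.75 mm²); After the difference (first − rest): starting from the r=5.5 cylinder (90.75 mm²), the 6.5×9.5 cube at (9, 14) misses the remaining region (no effect) — area = 90.75 mm². Checking containment: the cross-section at z = 8 is a subset of the cross-section at z = 0.6.

entirely on top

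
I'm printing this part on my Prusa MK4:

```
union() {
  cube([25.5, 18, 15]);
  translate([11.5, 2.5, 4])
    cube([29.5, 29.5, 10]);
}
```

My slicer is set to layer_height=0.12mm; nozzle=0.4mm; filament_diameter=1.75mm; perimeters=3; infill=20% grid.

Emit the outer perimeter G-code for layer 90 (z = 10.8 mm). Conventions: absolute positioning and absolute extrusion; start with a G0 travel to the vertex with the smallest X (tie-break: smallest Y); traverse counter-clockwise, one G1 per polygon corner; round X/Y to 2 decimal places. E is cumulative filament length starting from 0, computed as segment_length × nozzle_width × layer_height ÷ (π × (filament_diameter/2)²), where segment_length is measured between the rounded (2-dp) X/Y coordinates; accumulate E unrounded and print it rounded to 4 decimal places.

At z = 10.8 mm: the cube is present — its section is the full 25.5×18 rectangle; the 29.5×29.5 cube at (11.5, 2.5) contributes its full rectangle; Taking the union: the regions partially overlap (shared area 217.00 mm²), so overlapping operands fuse into one piece — 1 connected region. The outline is a single polygon with 8 vertices. Extrusion per mm of travel: 0.4 × 0.12 / (π × 0.875²) = 0.019956. Accumulating E over each segment gives final E = 2.9136.

G0 X0.00 Y0.00 Z10.80
G1 X25.50 Y0.00 E0.5089
G1 X25.50 Y2.50 E0.5588
G1 X41.00 Y2.50 E0.8681
G1 X41.00 Y32.00 E1.4568
G1 X11.50 Y32.00 E2.0455
G1 X11.50 Y18.00 E2.3249
G1 X0.00 Y18.00 E2.5544
G1 X0.00 Y0.00 E2.9136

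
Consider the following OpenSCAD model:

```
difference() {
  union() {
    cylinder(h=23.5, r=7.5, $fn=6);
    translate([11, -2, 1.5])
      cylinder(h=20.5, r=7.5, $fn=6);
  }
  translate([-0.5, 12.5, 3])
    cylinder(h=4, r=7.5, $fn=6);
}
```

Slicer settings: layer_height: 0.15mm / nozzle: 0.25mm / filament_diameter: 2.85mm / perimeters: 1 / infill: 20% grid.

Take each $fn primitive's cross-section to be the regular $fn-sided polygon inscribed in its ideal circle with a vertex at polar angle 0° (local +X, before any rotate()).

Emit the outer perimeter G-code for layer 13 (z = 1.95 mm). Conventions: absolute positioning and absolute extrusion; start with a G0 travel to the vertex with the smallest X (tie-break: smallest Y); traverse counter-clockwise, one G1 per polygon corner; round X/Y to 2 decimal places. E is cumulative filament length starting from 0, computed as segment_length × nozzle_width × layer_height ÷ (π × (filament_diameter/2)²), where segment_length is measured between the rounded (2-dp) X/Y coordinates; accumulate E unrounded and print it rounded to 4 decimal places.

G0 X-7.50 Y0.00 Z1.95
G1 X-3.75 Y-6.50 E0.0441
G1 X3.75 Y-6.50 E0.0882
G1 X4.92 Y-4.46 E0.1020
G1 X7.25 Y-8.50 E0.1294
G1 X14.75 Y-8.50 E0.1735
G1 X18.50 Y-2.00 E0.2176
G1 X14.75 Y4.50 E0.2617
G1 X7.25 Y4.50 E0.3058
G1 X6.08 Y2.46 E0.3197
G1 X3.75 Y6.50 E0.3471
G1 X-3.75 Y6.50 E0.3912
G1 X-7.50 Y0.00 E0.4353

At z = 1.95 mm: the r=7.5 cylinder contributes a regular 6-gon of circumradius 7.5; the r=7.5 cylinder at (11, -2) gives a regular 6-gon of circumradius 7.5 (constant along its height); Combining (union): the regions partially overlap (shared area 12.70 mm²), so overlapping operands fuse into one piece — 1 connected region; the cylinder at (-0.5, 12.5) is absent (z outside [3, 7]); After the difference (first − rest): none of the subtracted shapes is present at this height, so the result so far is unchanged — 1 connected region. The outline is a single polygon with 12 vertices. Extrusion per mm of travel: 0.25 × 0.15 / (π × 1.425²) = 0.005878. Accumulating E over each segment gives final E = 0.4353.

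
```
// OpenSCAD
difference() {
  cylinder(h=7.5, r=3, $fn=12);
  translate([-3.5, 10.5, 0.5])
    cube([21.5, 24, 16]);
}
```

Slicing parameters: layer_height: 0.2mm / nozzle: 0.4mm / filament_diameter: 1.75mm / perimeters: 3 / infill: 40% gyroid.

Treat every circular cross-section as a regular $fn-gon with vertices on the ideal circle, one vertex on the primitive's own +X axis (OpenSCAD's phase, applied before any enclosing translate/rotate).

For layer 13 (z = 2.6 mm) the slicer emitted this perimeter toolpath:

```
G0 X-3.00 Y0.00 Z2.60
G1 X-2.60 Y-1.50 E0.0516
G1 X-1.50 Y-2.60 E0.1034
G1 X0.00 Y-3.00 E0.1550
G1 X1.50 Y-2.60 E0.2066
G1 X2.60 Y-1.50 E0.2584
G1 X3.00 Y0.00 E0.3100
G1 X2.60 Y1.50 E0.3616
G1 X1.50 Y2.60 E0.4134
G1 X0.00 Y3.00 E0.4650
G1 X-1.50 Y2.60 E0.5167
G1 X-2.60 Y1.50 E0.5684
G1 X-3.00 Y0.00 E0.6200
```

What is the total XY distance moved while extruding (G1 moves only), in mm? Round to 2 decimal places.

Sum the Euclidean lengths of each G1 segment: total = 18.64 mm.

18.64 mm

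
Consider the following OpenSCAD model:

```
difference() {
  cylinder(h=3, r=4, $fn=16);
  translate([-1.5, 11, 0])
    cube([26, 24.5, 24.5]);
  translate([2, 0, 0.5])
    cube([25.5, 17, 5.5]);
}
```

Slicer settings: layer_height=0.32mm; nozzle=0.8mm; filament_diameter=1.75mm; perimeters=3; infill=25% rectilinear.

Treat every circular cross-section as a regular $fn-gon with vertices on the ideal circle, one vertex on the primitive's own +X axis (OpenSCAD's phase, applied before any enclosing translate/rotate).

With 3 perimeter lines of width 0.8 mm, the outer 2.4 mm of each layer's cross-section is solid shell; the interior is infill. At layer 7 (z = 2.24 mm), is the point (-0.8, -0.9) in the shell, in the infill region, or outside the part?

At z = 2.24 mm: the cylinder: section is a regular 16-gon, circumradius r=4; the cube at (-1.5, 11) (footprint 26×24.5) is included at this height; the cube at (2, 0) is present — its section is the full 25.5×17 rectangle; Subtracting the remaining from the first: starting from the r=4 cylinder, the 26×24.5 cube at (-1.5, 11) misses the remaining region (no effect); the 25.5×17 cube at (2, 0) partially overlaps it — only the 4.70 mm² overlap (of its 433.50 mm²) is removed, clipping the outline — 1 connected region. Overall, the cross-section is a single solid region. The nearest boundary edge runs (-1.53, -3.70)→(-2.83, -2.83); distance from the point to it = 2.73 mm. The point is inside the cross-section and 2.73 mm from the nearest boundary — more than the 2.4 mm shell width (3 × 0.8), so it's in the infill interior.

infill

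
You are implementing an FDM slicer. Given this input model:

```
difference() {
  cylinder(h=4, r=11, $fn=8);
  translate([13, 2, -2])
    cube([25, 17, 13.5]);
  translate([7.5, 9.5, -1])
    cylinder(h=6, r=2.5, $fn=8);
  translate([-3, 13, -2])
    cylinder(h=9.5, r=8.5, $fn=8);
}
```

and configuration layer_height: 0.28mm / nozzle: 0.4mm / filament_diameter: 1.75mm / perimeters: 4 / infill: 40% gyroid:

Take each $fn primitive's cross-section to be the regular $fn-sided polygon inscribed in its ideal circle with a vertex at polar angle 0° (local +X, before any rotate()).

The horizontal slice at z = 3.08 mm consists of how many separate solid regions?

At z = 3.08 mm: the cylinder: section is a regular 8-gon, circumradius r=11; the 25×17 cube at (13, 2) contributes its full rectangle; the cylinder at (7.5, 9.5): section is a regular 8-gon, circumradius r=2.5; the cylinder at (-3, 13): section is a regular 8-gon, circumradius r=8.5; Taking the first minus the rest: starting from the r=11 cylinder, the 25×17 cube at (13, 2) misses the remaining region (no effect); the r=2.5 cylinder at (7.5, 9.5) partially overlaps it — only the 2.07 mm² overlap (of its 17.68 mm²) is removed, clipping the outline; the r=8.5 cylinder at (-3, 13) partially overlaps it — only the 45.16 mm² overlap (of its 204.35 mm²) is removed, clipping the outline — 1 connected region. The result has 1 disconnected region.

1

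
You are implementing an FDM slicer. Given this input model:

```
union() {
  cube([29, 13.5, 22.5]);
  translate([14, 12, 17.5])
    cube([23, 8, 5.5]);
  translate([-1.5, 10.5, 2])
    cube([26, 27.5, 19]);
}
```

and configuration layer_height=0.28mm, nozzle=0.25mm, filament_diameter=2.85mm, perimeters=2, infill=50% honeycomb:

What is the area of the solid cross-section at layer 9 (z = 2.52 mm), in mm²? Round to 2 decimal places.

At z = 2.52 mm: the 29×13.5 cube contributes its full rectangle (area 391.50 mm²); the cube at (14, 12) does not reach this height (z outside [17.5, 23]); the cube at (-1.5, 10.5) (footprint 26×27.5) is included at this height (area 715.00 mm²); Taking the union: the regions partially overlap — summed areas 1106.50 mm² minus the doubly-counted overlap 73.50 mm² gives 1033.00 mm² — area = 1033.00 mm². Overall, the cross-section is a single solid region. Net area = 1033.00 mm².

1033.00 mm²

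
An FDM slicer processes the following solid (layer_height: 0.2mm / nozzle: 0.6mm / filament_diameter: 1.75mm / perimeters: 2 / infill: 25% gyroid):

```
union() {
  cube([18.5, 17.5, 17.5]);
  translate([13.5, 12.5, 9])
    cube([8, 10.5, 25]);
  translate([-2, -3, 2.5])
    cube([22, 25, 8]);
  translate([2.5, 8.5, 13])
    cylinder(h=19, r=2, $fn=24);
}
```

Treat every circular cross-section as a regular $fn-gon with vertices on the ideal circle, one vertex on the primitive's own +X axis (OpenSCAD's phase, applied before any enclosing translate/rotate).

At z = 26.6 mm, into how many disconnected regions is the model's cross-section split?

At z = 26.6 mm: the cube does not reach this height (z outside [0, 17.5]); the 8×10.5 cube at (13.5, 12.5) contributes its full rectangle; the cube at (-2, -3) is absent (z outside [2.5, 10.5]); the r=2 cylinder at (2.5, 8.5) gives a regular 24-gon of circumradius 2 (constant along its height); Taking the union: the 2 present regions are separate (no shared area or edge), so areas and boundary lengths simply add and each stays a separate island — 2 connected regions. The result has 2 disconnected regions.

2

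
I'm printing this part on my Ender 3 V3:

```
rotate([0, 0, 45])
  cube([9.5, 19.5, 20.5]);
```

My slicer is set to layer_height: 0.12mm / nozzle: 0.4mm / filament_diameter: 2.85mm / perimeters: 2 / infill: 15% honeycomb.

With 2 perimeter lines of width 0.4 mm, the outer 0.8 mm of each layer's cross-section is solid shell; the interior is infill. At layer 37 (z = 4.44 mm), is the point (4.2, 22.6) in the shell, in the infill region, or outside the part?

outside

At z = 4.44 mm: the cube (footprint 9.5×19.5) is included at this height; (rotated 45° about Z; rotation is an isometry so areas/perimeters/island counts are preserved). Overall, the cross-section is a single solid region. Undo the 45° rotation: the query point maps to (18.950, 13.011) in the un-rotated model frame. The nearest boundary edge runs (9.50, 0.00)→(9.50, 19.50); distance from the point to it = 9.45 mm. The point is not inside any of the regions above, so it lies outside the cross-section (9.45 mm from the nearest boundary).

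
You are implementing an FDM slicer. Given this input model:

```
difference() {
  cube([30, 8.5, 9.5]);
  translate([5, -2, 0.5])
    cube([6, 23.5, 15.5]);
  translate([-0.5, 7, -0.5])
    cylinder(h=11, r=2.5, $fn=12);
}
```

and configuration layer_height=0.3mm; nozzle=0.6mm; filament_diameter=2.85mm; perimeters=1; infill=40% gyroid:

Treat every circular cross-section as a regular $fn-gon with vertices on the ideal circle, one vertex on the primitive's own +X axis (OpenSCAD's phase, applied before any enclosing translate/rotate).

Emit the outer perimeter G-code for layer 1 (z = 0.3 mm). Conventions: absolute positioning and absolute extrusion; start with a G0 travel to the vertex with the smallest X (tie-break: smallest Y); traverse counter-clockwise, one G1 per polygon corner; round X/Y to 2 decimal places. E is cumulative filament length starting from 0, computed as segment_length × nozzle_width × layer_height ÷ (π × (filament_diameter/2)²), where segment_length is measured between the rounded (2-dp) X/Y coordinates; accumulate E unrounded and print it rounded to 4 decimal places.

At z = 0.3 mm: the cube (footprint 30×8.5) is included at this height; the cube at (5, -2) does not reach this height (z outside [0.5, 16]); the r=2.5 cylinder at (-0.5, 7) gives a regular 12-gon of circumradius 2.5 (constant along its height); Taking the first minus the rest: starting from the 30×8.5 cube, the r=2.5 cylinder at (-0.5, 7) partially overlaps it — only the 6.15 mm² overlap (of its 18.75 mm²) is removed, clipping the outline — 1 connected region. The outline is a single polygon with 9 vertices. Extrusion per mm of travel: 0.6 × 0.3 / (π × 1.425²) = 0.028216. Accumulating E over each segment gives final E = 2.1649.

G0 X0.00 Y0.00 Z0.30
G1 X30.00 Y0.00 E0.8465
G1 X30.00 Y8.50 E1.0863
G1 X1.42 Y8.50 E1.8927
G1 X1.67 Y8.25 E1.9027
G1 X2.00 Y7.00 E1.9392
G1 X1.67 Y5.75 E1.9757
G1 X0.75 Y4.83 E2.0124
G1 X0.00 Y4.63 E2.0343
G1 X0.00 Y0.00 E2.1649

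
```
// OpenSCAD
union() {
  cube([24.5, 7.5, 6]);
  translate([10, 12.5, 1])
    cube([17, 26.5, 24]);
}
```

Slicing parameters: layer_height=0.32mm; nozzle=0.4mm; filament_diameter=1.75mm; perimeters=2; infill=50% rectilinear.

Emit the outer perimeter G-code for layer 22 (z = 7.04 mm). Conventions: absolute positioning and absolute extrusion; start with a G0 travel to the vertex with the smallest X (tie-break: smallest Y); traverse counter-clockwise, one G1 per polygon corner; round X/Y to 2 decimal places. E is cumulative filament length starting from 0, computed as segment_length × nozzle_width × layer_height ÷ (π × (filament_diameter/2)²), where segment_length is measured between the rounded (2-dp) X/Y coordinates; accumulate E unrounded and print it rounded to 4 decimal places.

G0 X10.00 Y12.50 Z7.04
G1 X27.00 Y12.50 E0.9047
G1 X27.00 Y39.00 E2.3149
G1 X10.00 Y39.00 E3.2196
G1 X10.00 Y12.50 E4.6298

At z = 7.04 mm: the cube does not reach this height (z outside [0, 6]); the cube at (10, 12.5) is present — its section is the full 17×26.5 rectangle; Taking the union: only the 17×26.5 cube at (10, 12.5) is present, so the union is just that shape — 1 connected region. The outline is a single polygon with 4 vertices. Extrusion per mm of travel: 0.4 × 0.32 / (π × 0.875²) = 0.053216. Accumulating E over each segment gives final E = 4.6298.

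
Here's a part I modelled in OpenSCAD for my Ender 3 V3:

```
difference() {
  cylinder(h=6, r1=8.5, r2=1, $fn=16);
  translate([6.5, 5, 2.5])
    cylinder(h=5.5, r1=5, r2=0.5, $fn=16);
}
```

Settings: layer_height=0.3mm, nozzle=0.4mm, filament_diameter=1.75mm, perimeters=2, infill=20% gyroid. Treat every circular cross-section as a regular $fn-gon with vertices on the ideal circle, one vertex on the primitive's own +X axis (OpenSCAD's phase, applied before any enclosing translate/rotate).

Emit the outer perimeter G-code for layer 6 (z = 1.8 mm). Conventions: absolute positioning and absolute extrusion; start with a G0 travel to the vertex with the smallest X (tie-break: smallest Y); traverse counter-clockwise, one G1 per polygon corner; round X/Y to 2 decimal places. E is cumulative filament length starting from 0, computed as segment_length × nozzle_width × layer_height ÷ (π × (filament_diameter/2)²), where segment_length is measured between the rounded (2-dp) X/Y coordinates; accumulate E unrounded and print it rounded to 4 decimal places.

G0 X-6.25 Y0.00 Z1.80
G1 X-5.77 Y-2.39 E0.1216
G1 X-4.42 Y-4.42 E0.2432
G1 X-2.39 Y-5.77 E0.3649
G1 X0.00 Y-6.25 E0.4865
G1 X2.39 Y-5.77 E0.6081
G1 X4.42 Y-4.42 E0.7297
G1 X5.77 Y-2.39 E0.8514
G1 X6.25 Y0.00 E0.9730
G1 X5.77 Y2.39 E1.0946
G1 X4.42 Y4.42 E1.2162
G1 X2.39 Y5.77 E1.3379
G1 X0.00 Y6.25 E1.4595
G1 X-2.39 Y5.77 E1.5811
G1 X-4.42 Y4.42 E1.7027
G1 X-5.77 Y2.39 E1.8244
G1 X-6.25 Y0.00 E1.9460

At z = 1.8 mm: the cone (r1=8.5→r2=1) has section circumradius 6.250 here — a regular 16-gon; the cone at (6.5, 5) is absent (z outside [2.5, 8]); After the difference (first − rest): none of the subtracted shapes is present at this height, so the cone is unchanged — 1 connected region. The outline is a single polygon with 16 vertices. Extrusion per mm of travel: 0.4 × 0.3 / (π × 0.875²) = 0.049890. Accumulating E over each segment gives final E = 1.9460.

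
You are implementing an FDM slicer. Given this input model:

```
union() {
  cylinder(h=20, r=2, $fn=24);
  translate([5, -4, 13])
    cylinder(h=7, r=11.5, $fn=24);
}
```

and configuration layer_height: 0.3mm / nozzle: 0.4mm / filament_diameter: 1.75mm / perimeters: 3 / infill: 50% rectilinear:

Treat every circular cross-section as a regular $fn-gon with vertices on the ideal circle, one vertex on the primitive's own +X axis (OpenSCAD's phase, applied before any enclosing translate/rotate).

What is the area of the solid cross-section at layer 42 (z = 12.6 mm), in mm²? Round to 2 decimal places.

At z = 12.6 mm: the r=2 cylinder contributes a regular 24-gon of circumradius 2 (area = (24/2)·2.000²·sin(360°/24) = 12.42 mm²); the cylinder at (5, -4) does not reach this height (z outside [13, 20]); Merging all regions: only the r=2 cylinder is present, so the union is just that shape — area = 12.42 mm². Overall, the cross-section is a single solid region. Net area = 12.42 mm².

12.42 mm²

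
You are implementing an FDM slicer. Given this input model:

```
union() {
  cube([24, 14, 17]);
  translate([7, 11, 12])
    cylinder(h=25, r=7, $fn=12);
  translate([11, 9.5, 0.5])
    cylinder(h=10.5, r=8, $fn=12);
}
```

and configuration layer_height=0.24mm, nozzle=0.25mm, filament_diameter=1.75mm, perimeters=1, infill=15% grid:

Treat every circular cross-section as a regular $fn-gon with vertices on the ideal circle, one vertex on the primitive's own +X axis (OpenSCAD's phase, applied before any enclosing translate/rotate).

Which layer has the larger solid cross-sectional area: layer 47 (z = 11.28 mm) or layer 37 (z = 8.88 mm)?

layer 37 (z = 8.88 mm)

Layer 47 (z = 11.28): the 24×14 cube contributes its full rectangle (area 336.00 mm²); the cylinder at (7, 11) is not intersected at this z (z outside [12, 37]); the cylinder at (11, 9.5) is not intersected at this z (z outside [0.5, 11]); Taking the union: only the 24×14 cube is present, so the union is just that shape — area = 336.00 mm². So its area = 336.00 mm². Layer 37 (z = 8.88): the 24×14 cube contributes its full rectangle (area 336.00 mm²); the cylinder at (7, 11) is absent (z outside [12, 37]); the r=8 cylinder at (11, 9.5) gives a regular 12-gon of circumradius 8 (constant along its height) (area = (12/2)·8.000²·sin(360°/12) = 192.00 mm²); Combining (union): the regions partially overlap — summed areas 528.00 mm² minus the doubly-counted overlap 162.39 mm² gives 365.61 mm² — area = 365.61 mm². So its area = 365.61 mm². Layer 37 is larger (365.61 vs 336.00 mm²).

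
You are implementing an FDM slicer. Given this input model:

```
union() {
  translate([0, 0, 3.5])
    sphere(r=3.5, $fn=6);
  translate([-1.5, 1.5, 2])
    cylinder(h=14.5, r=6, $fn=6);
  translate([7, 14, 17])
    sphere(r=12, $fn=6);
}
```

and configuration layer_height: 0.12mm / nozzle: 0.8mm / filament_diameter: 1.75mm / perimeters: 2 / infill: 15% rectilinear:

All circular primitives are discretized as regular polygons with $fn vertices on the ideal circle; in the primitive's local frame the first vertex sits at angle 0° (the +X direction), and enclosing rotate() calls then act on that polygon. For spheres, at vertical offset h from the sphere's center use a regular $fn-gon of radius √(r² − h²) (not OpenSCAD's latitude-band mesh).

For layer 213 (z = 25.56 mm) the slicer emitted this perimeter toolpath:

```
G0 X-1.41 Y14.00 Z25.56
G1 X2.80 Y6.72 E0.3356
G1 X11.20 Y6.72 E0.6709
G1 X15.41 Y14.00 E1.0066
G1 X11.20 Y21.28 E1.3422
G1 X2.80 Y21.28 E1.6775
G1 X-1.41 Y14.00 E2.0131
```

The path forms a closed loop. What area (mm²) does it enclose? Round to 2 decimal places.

Apply the shoelace formula to the sequence of (X, Y) vertices; enclosed area = 183.60 mm².

183.60 mm²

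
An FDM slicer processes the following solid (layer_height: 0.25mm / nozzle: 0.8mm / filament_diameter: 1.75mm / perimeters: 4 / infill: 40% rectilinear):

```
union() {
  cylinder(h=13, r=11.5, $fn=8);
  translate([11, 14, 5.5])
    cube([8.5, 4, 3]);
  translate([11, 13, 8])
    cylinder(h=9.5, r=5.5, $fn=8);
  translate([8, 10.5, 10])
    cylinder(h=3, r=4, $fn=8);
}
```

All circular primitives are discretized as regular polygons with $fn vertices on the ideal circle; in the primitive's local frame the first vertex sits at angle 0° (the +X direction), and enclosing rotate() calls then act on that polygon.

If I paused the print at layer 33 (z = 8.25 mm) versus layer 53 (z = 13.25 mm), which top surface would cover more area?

layer 33 (z = 8.25 mm)

Layer 33 (z = 8.25): the r=11.5 cylinder contributes a regular 8-gon of circumradius 11.5 (area = (8/2)·11.500²·sin(360°/8) = 374.06 mm²); the 8.5×4 cube at (11, 14) contributes its full rectangle (area 34.00 mm²); the cylinder at (11, 13): section is a regular 8-gon, circumradius r=5.5 (area = (8/2)·5.500²·sin(360°/8) = 85.56 mm²); the cylinder at (8, 10.5) is absent (z outside [10, 13]); Merging all regions: the regions partially overlap — summed areas 493.62 mm² minus the doubly-counted overlap 15.80 mm² gives 477.82 mm² — area = 477.82 mm². So its area = 477.82 mm². Layer 53 (z = 13.25): the cylinder does not reach this height (z outside [0, 13]); the cube at (11, 14) is absent (z outside [5.5, 8.5]); the cylinder at (11, 13): section is a regular 8-gon, circumradius r=5.5 (area = (8/2)·5.500²·sin(360°/8) = 85.56 mm²); the cylinder at (8, 10.5) is not intersected at this z (z outside [10, 13]); Combining (union): only the r=5.5 cylinder at (11, 13) is present, so the union is just that shape — area = 85.56 mm². So its area = 85.56 mm². Layer 33 is larger (477.82 vs 85.56 mm²).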